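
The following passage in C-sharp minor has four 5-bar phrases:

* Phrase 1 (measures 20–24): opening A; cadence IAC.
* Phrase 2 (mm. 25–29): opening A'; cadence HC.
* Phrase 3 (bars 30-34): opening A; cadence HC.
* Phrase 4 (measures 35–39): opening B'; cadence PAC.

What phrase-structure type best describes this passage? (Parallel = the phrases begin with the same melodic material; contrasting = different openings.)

parallel double period

Four phrases in two halves: the first half (mm. 20–29) ends with a half cadence, the second (mm. 30–39) with a perfect authentic cadence — a large antecedent–consequent pair, i.e. a double period.
Phrase 3 begins with the same material as phrase 1, making it parallel.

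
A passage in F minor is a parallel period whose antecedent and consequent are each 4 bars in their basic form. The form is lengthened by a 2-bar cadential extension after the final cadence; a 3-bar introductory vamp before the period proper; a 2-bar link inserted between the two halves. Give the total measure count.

Basic parallel period: 4 + 4 = 8 bars.
8 (basic form) + 2 (cadential extension) + 3 (introduction) + 2 (link) = 15.

15 measures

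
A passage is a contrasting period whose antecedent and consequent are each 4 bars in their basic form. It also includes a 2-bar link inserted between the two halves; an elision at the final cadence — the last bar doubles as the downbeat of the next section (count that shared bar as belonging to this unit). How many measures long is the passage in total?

Basic contrasting period: 4 + 4 = 8 bars.
8 (basic form) + 2 (link) = 10.
The elision shares a bar with the next section but does not change this unit's count.

10 measures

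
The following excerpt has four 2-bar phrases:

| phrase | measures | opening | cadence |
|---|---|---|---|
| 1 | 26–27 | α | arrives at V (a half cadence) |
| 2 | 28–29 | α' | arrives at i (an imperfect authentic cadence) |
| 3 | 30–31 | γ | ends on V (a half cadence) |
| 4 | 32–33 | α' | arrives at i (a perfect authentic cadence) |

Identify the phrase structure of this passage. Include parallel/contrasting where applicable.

Four phrases in two halves: the first half (measures 26–29) ends with an imperfect authentic cadence, the second (measures 30–33) with a perfect authentic cadence — a large antecedent–consequent pair, i.e. a double period.
Phrase 3 begins with different material from phrase 1, making it contrasting.

contrasting double period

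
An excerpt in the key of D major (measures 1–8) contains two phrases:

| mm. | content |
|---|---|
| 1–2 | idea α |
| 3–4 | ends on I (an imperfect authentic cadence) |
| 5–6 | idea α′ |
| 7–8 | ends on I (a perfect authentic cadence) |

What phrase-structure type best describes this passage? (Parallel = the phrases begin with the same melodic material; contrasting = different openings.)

parallel period

Phrase 1 ends with an imperfect authentic cadence (weaker) and phrase 2 with a perfect authentic cadence (stronger): antecedent + consequent = a period.
The two phrases open with the same material (α / α′), so the period is parallel.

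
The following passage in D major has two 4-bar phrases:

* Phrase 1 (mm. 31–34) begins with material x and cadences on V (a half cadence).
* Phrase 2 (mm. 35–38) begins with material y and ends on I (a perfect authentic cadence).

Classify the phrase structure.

Phrase 1 ends with a half cadence (weaker) and phrase 2 with a perfect authentic cadence (stronger): antecedent + consequent = a period.
The two phrases open with different material (x / y), so the period is contrasting.

contrasting period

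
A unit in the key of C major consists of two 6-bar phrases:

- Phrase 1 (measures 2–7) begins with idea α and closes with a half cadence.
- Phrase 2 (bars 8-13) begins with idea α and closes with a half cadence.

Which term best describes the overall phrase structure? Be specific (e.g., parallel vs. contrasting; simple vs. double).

Both phrases have the same opening (α) and the same cadence (half cadence): the second is a restatement, not a consequent, so this is a repeated phrase rather than a period.

repeated phrase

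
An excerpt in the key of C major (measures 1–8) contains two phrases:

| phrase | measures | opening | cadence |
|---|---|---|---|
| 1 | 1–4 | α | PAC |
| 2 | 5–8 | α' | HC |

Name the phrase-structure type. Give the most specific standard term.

phrase group

The second phrase closes with a half cadence, which is not stronger than the first phrase's perfect authentic cadence; without a weak→strong cadential pair there is no antecedent–consequent relationship, so this is a phrase group rather than a period.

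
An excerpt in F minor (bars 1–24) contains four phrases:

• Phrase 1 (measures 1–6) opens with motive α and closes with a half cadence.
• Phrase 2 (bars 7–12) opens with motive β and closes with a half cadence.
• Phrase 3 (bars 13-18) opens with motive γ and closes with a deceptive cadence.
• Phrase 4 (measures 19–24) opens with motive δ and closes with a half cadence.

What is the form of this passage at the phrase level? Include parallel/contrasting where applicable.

Phrase 4 ends with a half cadence, no stronger than phrase 2's half cadence, so the four phrases do not form a double period; nor do phrases 3–4 duplicate 1–2, so it is not a repeated period. With no phrase reaching a conclusive cadence, the passage is a phrase group.

phrase group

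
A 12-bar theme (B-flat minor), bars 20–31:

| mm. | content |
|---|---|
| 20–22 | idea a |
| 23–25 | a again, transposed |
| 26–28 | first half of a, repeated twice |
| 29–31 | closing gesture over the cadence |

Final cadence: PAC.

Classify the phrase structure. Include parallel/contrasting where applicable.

Basic idea (bars 20-22) + its repetition (measures 23–25) form the presentation; fragmentation and cadence (mm. 26–31) form the continuation — the 12-bar whole is a sentence.

sentence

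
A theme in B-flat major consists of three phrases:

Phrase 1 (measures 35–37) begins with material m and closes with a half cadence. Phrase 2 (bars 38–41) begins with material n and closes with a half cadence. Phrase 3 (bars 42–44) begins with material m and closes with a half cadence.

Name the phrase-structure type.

The final phrase closes with a half cadence, which is not stronger than the preceding half cadence; the 3 phrases lack an overall antecedent–consequent design and so form a phrase group.

phrase group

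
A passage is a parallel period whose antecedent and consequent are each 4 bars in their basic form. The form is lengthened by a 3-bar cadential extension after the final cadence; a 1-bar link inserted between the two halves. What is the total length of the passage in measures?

Basic parallel period: 4 + 4 = 8 bars.
8 (basic form) + 3 (cadential extension) + 1 (link) = 12.

12 measures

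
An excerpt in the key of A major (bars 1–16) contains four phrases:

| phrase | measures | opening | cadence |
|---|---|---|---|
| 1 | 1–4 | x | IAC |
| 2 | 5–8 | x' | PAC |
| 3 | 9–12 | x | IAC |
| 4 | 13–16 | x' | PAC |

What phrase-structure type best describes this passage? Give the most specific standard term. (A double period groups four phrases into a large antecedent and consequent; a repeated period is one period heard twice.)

The cadence pattern IAC–PAC–IAC–PAC is weak–strong twice, and phrases 3–4 restate phrases 1–2: a period heard twice, not a double period (which would end weakly at phrase 2).

repeated period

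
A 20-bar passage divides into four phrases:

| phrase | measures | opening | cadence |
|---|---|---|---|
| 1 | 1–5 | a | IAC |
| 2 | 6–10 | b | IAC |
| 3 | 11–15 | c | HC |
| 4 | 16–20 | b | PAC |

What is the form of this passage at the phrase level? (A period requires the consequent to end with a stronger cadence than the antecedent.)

Four phrases in two halves: the first half (measures 1–10) ends with an imperfect authentic cadence, the second (bars 11-20) with a perfect authentic cadence — a large antecedent–consequent pair, i.e. a double period.
Phrase 3 begins with different material from phrase 1, making it contrasting.

contrasting double period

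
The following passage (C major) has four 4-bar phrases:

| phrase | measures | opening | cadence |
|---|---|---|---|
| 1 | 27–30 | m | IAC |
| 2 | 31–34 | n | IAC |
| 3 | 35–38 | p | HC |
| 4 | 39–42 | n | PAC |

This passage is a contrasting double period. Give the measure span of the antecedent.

In a double period the four phrases pair into a large antecedent (phrases 1–2, ending imperfect authentic cadence) and a large consequent (phrases 3–4, ending perfect authentic cadence). The antecedent spans measures 27–34.

measures 27–34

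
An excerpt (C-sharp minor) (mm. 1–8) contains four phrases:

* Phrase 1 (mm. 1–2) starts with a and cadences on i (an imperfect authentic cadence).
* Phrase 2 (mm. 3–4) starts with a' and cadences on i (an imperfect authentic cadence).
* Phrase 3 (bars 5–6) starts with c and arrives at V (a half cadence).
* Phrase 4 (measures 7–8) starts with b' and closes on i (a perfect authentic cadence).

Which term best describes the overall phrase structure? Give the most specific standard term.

Four phrases in two halves: the first half (bars 1-4) ends with an imperfect authentic cadence, the second (bars 5–8) with a perfect authentic cadence — a large antecedent–consequent pair, i.e. a double period.
Phrase 3 begins with different material from phrase 1, making it contrasting.

contrasting double period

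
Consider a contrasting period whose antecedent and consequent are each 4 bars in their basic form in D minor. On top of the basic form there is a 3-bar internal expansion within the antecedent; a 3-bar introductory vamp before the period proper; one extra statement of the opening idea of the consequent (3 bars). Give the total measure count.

Basic contrasting period: 4 + 4 = 8 bars.
8 (basic form) + 3 (internal expansion) + 3 (introduction) + 3 (extra statement) = 17.

17 measures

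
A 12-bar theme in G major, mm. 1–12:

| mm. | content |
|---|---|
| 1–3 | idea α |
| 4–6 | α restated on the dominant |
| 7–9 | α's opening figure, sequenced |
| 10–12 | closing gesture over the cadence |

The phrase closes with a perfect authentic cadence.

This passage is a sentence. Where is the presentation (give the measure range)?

The presentation of a sentence is the basic idea (measures 1-3) plus its repetition (bars 4–6); the presentation is therefore bars 1–6.

measures 1–6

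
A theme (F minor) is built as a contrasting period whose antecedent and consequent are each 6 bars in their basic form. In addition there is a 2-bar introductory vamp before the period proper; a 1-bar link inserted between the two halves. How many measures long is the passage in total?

Basic contrasting period: 6 + 6 = 12 bars.
12 (basic form) + 2 (introduction) + 1 (link) = 15.

15 measures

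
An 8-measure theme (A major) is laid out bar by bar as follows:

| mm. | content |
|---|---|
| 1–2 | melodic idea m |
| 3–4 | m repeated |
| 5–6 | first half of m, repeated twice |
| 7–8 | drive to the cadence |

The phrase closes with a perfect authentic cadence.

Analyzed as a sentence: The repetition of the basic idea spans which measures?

measures 3–4

The presentation of a sentence is the basic idea (measures 1-2) plus its repetition (measures 3-4); the repetition of the basic idea is therefore mm. 3–4.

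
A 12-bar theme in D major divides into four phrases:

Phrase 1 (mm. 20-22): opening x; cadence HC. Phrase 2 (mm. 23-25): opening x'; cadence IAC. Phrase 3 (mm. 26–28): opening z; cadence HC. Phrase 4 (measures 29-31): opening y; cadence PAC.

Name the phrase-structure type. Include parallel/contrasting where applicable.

Four phrases in two halves: the first half (measures 20-25) ends with an imperfect authentic cadence, the second (bars 26-31) with a perfect authentic cadence — a large antecedent–consequent pair, i.e. a double period.
Phrase 3 begins with different material from phrase 1, making it contrasting.

contrasting double period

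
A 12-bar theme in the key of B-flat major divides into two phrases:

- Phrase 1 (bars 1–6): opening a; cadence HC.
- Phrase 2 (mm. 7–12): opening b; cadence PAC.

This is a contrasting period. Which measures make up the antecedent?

The phrase ending with the weaker cadence (half cadence) is the antecedent; the one ending more conclusively (perfect authentic cadence) is the consequent. The antecedent is measures 1–6.

measures 1–6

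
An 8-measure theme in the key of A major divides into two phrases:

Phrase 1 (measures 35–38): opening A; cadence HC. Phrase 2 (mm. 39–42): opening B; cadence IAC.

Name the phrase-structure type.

contrasting period

Phrase 1 ends with a half cadence (weaker) and phrase 2 with an imperfect authentic cadence (stronger): antecedent + consequent = a period.
The two phrases open with different material (A / B), so the period is contrasting.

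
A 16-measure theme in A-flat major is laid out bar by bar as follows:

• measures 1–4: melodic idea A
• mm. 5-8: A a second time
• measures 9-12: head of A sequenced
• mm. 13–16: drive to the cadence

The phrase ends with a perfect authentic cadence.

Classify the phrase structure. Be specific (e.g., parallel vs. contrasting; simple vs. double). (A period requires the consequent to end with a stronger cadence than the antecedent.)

Basic idea (mm. 1-4) + its repetition (measures 5-8) form the presentation; fragmentation and cadence (bars 9–16) form the continuation — the 16-bar whole is a sentence.

sentence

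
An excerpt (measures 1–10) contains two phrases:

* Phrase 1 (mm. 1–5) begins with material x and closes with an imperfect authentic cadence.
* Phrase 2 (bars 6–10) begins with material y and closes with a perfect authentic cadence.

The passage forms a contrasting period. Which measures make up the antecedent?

The phrase ending with the weaker cadence (imperfect authentic cadence) is the antecedent; the one ending more conclusively (perfect authentic cadence) is the consequent. The antecedent is measures 1–5.

measures 1–5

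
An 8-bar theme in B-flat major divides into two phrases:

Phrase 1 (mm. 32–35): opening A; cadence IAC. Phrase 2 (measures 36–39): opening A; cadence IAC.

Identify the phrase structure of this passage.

Both phrases have the same opening (A) and the same cadence (imperfect authentic cadence): the second is a restatement, not a consequent, so this is a repeated phrase rather than a period.

repeated phrase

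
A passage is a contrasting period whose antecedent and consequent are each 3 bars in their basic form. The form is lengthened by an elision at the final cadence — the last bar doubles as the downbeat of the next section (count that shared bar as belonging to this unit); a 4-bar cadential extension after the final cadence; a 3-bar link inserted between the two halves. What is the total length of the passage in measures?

Basic contrasting period: 3 + 3 = 6 bars.
6 (basic form) + 4 (cadential extension) + 3 (link) = 13.
The elision shares a bar with the next section but does not change this unit's count.

13 measures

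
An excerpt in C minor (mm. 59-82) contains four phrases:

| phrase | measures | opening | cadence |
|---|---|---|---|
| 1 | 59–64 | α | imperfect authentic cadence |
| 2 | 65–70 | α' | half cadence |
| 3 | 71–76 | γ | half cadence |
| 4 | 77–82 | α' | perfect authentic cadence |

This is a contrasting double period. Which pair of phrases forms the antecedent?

In a double period the first pair of phrases (ending half cadence) is the large antecedent and the second pair (ending perfect authentic cadence) is the large consequent; the antecedent is phrases 1 and 2.

phrases 1 and 2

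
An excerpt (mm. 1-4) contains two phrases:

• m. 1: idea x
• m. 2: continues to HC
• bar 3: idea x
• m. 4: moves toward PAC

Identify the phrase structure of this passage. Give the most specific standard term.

parallel period

Phrase 1 ends with a half cadence (weaker) and phrase 2 with a perfect authentic cadence (stronger): antecedent + consequent = a period.
The two phrases open with the same material (x / x), so the period is parallel.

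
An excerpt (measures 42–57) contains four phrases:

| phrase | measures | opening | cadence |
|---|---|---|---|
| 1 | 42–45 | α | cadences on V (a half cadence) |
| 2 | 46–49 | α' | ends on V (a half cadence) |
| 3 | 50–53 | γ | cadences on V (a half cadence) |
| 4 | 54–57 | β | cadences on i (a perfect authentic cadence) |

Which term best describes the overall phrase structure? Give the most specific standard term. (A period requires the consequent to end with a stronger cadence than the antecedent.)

contrasting double period

Four phrases in two halves: the first half (bars 42-49) ends with a half cadence, the second (mm. 50-57) with a perfect authentic cadence — a large antecedent–consequent pair, i.e. a double period.
Phrase 3 begins with different material from phrase 1, making it contrasting.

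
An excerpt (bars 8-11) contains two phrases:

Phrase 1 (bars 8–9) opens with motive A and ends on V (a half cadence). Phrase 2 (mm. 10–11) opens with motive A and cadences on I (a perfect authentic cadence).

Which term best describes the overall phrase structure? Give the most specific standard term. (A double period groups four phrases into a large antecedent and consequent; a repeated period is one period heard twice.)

Phrase 1 ends with a half cadence (weaker) and phrase 2 with a perfect authentic cadence (stronger): antecedent + consequent = a period.
The two phrases open with the same material (A / A), so the period is parallel.

parallel period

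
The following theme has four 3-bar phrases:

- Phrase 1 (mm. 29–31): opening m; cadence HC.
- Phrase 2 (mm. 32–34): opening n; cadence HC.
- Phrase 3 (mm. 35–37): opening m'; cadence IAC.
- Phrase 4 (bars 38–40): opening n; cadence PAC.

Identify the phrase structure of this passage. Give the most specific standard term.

parallel double period

Four phrases in two halves: the first half (mm. 29-34) ends with a half cadence, the second (mm. 35–40) with a perfect authentic cadence — a large antecedent–consequent pair, i.e. a double period.
Phrase 3 begins with the same material as phrase 1, making it parallel.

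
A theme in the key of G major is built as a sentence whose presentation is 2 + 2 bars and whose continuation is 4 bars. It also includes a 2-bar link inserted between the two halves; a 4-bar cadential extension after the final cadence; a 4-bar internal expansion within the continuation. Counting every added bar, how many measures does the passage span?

18 measures

Basic sentence: 2 + 2 + 4 = 8 bars.
8 (basic form) + 2 (link) + 4 (cadential extension) + 4 (internal expansion) = 18.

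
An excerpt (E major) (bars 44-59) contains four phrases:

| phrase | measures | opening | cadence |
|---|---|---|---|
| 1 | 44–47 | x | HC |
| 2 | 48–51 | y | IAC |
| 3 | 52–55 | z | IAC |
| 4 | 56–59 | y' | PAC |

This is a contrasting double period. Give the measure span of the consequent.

measures 52–59

In a double period the first pair of phrases (ending imperfect authentic cadence) is the large antecedent and the second pair (ending perfect authentic cadence) is the large consequent; the consequent is measures 52–59.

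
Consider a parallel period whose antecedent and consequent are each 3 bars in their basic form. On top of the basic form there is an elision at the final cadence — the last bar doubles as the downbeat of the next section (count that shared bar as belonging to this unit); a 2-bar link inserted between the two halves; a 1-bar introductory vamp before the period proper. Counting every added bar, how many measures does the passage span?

9 measures

Basic parallel period: 3 + 3 = 6 bars.
6 (basic form) + 2 (link) + 1 (introduction) = 9.
The elision shares a bar with the next section but does not change this unit's count.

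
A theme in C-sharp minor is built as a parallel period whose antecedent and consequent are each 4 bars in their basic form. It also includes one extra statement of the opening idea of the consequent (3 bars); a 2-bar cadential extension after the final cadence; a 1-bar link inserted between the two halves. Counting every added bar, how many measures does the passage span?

14 measures

Basic parallel period: 4 + 4 = 8 bars.
8 (basic form) + 3 (extra statement) + 2 (cadential extension) + 1 (link) = 14.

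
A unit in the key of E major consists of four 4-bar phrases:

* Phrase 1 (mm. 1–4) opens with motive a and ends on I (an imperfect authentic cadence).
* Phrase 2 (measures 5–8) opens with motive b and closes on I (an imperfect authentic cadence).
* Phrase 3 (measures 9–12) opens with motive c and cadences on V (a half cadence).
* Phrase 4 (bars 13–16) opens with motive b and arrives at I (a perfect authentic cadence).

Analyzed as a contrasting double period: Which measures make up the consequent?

measures 9–16

In a double period the four phrases pair into a large antecedent (phrases 1–2, ending imperfect authentic cadence) and a large consequent (phrases 3–4, ending perfect authentic cadence). The consequent spans mm. 9–16.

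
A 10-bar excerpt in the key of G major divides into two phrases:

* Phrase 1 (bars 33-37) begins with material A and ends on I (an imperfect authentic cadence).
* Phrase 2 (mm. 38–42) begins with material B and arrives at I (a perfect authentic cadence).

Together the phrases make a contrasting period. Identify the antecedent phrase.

The phrase ending with the weaker cadence (imperfect authentic cadence) is the antecedent; the one ending more conclusively (perfect authentic cadence) is the consequent. The antecedent is phrase 1.

phrase 1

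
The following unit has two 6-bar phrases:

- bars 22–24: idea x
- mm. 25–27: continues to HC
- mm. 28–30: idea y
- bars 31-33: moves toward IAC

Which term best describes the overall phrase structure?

contrasting period

Phrase 1 ends with a half cadence (weaker) and phrase 2 with an imperfect authentic cadence (stronger): antecedent + consequent = a period.
The two phrases open with different material (x / y), so the period is contrasting.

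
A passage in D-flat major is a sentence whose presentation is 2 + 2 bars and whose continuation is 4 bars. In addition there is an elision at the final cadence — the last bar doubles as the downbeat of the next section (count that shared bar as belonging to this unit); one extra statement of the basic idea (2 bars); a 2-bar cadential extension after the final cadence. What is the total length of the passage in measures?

Basic sentence: 2 + 2 + 4 = 8 bars.
8 (basic form) + 2 (extra statement) + 2 (cadential extension) = 12.
The elision shares a bar with the next section but does not change this unit's count.

12 measures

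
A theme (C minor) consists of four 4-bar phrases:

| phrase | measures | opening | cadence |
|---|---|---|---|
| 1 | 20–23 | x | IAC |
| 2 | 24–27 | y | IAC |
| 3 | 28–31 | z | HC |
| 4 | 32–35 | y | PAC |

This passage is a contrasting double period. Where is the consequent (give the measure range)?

measures 28–35

In a double period the four phrases pair into a large antecedent (phrases 1–2, ending imperfect authentic cadence) and a large consequent (phrases 3–4, ending perfect authentic cadence). The consequent spans bars 28-35.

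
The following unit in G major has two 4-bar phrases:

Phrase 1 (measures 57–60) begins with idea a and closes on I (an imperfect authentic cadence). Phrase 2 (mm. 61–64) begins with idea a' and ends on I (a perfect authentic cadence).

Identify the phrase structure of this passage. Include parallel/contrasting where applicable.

Phrase 1 ends with an imperfect authentic cadence (weaker) and phrase 2 with a perfect authentic cadence (stronger): antecedent + consequent = a period.
The two phrases open with the same material (a / a'), so the period is parallel.

parallel period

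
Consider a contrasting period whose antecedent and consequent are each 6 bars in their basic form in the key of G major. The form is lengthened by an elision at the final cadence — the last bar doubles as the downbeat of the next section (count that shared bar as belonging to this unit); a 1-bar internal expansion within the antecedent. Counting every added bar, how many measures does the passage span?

13 measures

Basic contrasting period: 6 + 6 = 12 bars.
12 (basic form) + 1 (internal expansion) = 13.
The elision shares a bar with the next section but does not change this unit's count.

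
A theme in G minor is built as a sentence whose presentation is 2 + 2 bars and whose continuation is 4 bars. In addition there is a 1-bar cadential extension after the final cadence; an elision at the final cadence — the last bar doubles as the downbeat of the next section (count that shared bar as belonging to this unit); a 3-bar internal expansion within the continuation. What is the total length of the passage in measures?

Basic sentence: 2 + 2 + 4 = 8 bars.
8 (basic form) + 1 (cadential extension) + 3 (internal expansion) = 12.
The elision shares a bar with the next section but does not change this unit's count.

12 measures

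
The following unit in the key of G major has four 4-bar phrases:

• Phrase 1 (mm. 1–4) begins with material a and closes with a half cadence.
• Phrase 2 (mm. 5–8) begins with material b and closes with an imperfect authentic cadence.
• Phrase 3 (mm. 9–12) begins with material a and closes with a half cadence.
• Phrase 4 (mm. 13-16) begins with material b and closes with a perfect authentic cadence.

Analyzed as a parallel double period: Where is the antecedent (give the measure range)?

In a double period the four phrases pair into a large antecedent (phrases 1–2, ending imperfect authentic cadence) and a large consequent (phrases 3–4, ending perfect authentic cadence). The antecedent spans measures 1–8.

measures 1–8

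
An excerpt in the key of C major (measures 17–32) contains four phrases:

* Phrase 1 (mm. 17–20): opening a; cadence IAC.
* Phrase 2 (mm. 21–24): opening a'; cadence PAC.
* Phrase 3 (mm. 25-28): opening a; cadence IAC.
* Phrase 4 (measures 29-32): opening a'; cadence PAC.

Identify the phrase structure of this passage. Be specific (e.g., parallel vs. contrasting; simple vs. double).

The cadence pattern IAC–PAC–IAC–PAC is weak–strong twice, and phrases 3–4 restate phrases 1–2: a period heard twice, not a double period (which would end weakly at phrase 2).

repeated period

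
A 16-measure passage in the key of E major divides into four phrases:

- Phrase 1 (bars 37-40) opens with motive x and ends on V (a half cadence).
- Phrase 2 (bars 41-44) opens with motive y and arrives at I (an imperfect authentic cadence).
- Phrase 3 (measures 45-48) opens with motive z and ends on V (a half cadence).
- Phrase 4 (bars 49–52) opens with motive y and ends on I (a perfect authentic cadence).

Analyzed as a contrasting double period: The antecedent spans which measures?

In a double period the four phrases pair into a large antecedent (phrases 1–2, ending imperfect authentic cadence) and a large consequent (phrases 3–4, ending perfect authentic cadence). The antecedent spans mm. 37–44.

measures 37–44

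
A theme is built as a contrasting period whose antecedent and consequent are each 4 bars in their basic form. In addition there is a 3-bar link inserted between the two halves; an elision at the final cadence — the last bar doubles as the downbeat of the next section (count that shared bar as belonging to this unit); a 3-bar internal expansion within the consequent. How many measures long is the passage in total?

14 measures

Basic contrasting period: 4 + 4 = 8 bars.
8 (basic form) + 3 (link) + 3 (internal expansion) = 14.
The elision shares a bar with the next section but does not change this unit's count.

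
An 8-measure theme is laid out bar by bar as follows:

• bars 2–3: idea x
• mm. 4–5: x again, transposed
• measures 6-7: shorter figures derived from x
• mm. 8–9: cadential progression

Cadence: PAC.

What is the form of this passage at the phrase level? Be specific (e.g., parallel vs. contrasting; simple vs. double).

Basic idea (mm. 2–3) + its repetition (mm. 4–5) form the presentation; fragmentation and cadence (bars 6-9) form the continuation — the 8-bar whole is a sentence.

sentence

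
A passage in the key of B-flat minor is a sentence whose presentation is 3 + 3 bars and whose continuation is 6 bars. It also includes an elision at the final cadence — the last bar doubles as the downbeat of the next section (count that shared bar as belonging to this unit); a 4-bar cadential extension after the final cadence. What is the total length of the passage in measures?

Basic sentence: 3 + 3 + 6 = 12 bars.
12 (basic form) + 4 (cadential extension) = 16.
The elision shares a bar with the next section but does not change this unit's count.

16 measures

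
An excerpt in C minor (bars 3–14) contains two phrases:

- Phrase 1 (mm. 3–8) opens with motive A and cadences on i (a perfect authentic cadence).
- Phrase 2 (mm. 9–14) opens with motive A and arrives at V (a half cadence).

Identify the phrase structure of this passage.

The second phrase closes with a half cadence, which is not stronger than the first phrase's perfect authentic cadence; without a weak→strong cadential pair there is no antecedent–consequent relationship, so this is a phrase group rather than a period.

phrase group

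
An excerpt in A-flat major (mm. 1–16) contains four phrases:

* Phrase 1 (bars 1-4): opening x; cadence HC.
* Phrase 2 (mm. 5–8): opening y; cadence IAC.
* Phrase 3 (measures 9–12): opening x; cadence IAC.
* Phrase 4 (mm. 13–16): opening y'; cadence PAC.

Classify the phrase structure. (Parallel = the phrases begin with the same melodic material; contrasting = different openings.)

Four phrases in two halves: the first half (bars 1–8) ends with an imperfect authentic cadence, the second (measures 9-16) with a perfect authentic cadence — a large antecedent–consequent pair, i.e. a double period.
Phrase 3 begins with the same material as phrase 1, making it parallel.

parallel double period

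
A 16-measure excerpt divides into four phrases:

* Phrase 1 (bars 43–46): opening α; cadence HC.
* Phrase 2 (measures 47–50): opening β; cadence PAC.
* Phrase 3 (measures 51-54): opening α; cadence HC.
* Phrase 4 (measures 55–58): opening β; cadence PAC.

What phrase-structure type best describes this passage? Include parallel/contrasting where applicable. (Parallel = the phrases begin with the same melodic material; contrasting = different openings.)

The cadence pattern HC–PAC–HC–PAC is weak–strong twice, and phrases 3–4 restate phrases 1–2: a period heard twice, not a double period (which would end weakly at phrase 2).

repeated period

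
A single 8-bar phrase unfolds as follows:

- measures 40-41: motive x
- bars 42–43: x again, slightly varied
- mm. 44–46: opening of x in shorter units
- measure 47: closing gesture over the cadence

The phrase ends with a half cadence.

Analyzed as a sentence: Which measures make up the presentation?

measures 40–43

The presentation of a sentence is the basic idea (bars 40–41) plus its repetition (mm. 42–43); the presentation is therefore measures 40-43.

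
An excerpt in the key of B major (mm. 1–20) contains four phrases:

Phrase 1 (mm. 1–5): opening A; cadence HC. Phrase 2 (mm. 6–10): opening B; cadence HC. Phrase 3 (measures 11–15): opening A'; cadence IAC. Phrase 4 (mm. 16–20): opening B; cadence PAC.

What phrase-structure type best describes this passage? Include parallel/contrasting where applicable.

parallel double period

Four phrases in two halves: the first half (measures 1–10) ends with a half cadence, the second (mm. 11-20) with a perfect authentic cadence — a large antecedent–consequent pair, i.e. a double period.
Phrase 3 begins with the same material as phrase 1, making it parallel.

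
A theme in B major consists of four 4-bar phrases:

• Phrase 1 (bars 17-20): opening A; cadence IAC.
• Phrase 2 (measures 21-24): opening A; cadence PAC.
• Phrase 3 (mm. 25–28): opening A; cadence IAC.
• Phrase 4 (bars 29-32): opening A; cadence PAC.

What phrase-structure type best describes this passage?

The cadence pattern IAC–PAC–IAC–PAC is weak–strong twice, and phrases 3–4 restate phrases 1–2: a period heard twice, not a double period (which would end weakly at phrase 2).

repeated period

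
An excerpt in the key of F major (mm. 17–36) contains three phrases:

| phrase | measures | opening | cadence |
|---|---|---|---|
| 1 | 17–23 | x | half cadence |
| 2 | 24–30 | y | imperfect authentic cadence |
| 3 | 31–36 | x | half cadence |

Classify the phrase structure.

phrase group

The final phrase closes with a half cadence, which is not stronger than the preceding imperfect authentic cadence; the 3 phrases lack an overall antecedent–consequent design and so form a phrase group.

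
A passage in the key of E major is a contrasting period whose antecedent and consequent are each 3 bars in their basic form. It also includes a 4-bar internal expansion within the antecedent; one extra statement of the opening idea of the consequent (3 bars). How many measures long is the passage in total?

13 measures

Basic contrasting period: 3 + 3 = 6 bars.
6 (basic form) + 4 (internal expansion) + 3 (extra statement) = 13.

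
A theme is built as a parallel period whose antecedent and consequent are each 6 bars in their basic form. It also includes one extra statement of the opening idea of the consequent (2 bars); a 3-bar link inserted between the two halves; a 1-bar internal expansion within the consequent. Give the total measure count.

18 measures

Basic parallel period: 6 + 6 = 12 bars.
12 (basic form) + 2 (extra statement) + 3 (link) + 1 (internal expansion) = 18.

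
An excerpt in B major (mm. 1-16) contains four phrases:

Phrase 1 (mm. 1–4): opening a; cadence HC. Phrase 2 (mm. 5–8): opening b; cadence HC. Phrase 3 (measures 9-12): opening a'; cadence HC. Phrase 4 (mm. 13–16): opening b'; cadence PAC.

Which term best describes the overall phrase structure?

parallel double period

Four phrases in two halves: the first half (bars 1–8) ends with a half cadence, the second (bars 9–16) with a perfect authentic cadence — a large antecedent–consequent pair, i.e. a double period.
Phrase 3 begins with the same material as phrase 1, making it parallel.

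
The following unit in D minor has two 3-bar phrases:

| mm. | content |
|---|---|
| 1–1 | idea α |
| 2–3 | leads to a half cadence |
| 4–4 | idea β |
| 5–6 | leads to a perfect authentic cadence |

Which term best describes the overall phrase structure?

contrasting period

Phrase 1 ends with a half cadence (weaker) and phrase 2 with a perfect authentic cadence (stronger): antecedent + consequent = a period.
The two phrases open with different material (α / β), so the period is contrasting.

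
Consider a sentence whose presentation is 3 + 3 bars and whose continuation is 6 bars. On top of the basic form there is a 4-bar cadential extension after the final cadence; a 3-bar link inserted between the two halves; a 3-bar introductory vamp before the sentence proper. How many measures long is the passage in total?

Basic sentence: 3 + 3 + 6 = 12 bars.
12 (basic form) + 4 (cadential extension) + 3 (link) + 3 (introduction) = 22.

22 measures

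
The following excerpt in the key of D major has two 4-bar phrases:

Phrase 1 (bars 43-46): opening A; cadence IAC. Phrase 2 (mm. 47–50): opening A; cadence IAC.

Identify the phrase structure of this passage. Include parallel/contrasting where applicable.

repeated phrase

Both phrases have the same opening (A) and the same cadence (imperfect authentic cadence): the second is a restatement, not a consequent, so this is a repeated phrase rather than a period.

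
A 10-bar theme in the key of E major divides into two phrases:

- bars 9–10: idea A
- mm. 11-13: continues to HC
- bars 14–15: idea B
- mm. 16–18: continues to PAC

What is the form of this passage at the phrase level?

Phrase 1 ends with a half cadence (weaker) and phrase 2 with a perfect authentic cadence (stronger): antecedent + consequent = a period.
The two phrases open with different material (A / B), so the period is contrasting.

contrasting period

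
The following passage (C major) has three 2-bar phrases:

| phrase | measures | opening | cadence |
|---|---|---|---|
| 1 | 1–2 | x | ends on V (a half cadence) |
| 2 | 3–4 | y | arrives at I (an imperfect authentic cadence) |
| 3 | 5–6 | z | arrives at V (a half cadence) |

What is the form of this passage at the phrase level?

The final phrase closes with a half cadence, which is not stronger than the preceding imperfect authentic cadence; the 3 phrases lack an overall antecedent–consequent design and so form a phrase group.

phrase group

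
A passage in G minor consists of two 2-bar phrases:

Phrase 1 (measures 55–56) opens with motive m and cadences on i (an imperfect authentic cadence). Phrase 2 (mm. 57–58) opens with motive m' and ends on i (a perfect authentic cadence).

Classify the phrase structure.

Phrase 1 ends with an imperfect authentic cadence (weaker) and phrase 2 with a perfect authentic cadence (stronger): antecedent + consequent = a period.
The two phrases open with the same material (m / m'), so the period is parallel.

parallel period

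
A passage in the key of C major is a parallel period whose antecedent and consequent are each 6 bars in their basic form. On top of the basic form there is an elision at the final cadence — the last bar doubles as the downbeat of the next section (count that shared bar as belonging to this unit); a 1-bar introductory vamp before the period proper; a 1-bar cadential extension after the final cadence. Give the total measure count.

14 measures

Basic parallel period: 6 + 6 = 12 bars.
12 (basic form) + 1 (introduction) + 1 (cadential extension) = 14.
The elision shares a bar with the next section but does not change this unit's count.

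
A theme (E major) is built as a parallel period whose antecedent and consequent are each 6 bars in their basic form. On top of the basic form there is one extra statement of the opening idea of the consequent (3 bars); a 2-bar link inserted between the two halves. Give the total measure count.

Basic parallel period: 6 + 6 = 12 bars.
12 (basic form) + 3 (extra statement) + 2 (link) = 17.

17 measures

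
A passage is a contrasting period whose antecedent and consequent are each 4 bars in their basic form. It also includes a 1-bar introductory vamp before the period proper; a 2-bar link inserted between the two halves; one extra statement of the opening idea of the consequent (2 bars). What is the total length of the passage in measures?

Basic contrasting period: 4 + 4 = 8 bars.
8 (basic form) + 1 (introduction) + 2 (link) + 2 (extra statement) = 13.

13 measures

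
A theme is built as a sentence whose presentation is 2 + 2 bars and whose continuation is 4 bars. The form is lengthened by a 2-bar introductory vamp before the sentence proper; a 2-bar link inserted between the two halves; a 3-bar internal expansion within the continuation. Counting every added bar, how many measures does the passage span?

Basic sentence: 2 + 2 + 4 = 8 bars.
8 (basic form) + 2 (introduction) + 2 (link) + 3 (internal expansion) = 15.

15 measures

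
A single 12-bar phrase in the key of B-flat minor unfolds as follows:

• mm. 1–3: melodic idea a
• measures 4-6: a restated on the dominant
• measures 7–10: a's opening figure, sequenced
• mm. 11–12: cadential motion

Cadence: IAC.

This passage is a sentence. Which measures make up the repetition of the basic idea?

The presentation of a sentence is the basic idea (bars 1–3) plus its repetition (mm. 4-6); the repetition of the basic idea is therefore mm. 4–6.

measures 4–6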